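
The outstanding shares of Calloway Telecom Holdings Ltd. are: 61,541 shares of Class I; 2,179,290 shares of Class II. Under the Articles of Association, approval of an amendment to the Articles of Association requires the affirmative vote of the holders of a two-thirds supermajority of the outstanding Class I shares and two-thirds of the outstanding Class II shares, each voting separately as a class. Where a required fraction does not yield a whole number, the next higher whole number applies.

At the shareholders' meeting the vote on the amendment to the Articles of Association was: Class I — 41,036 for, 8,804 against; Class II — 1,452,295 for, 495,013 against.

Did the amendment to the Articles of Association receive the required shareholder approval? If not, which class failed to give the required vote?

Class I: 2/3 of 61541 = 41027.33, rounded up to 41028; 41,028 required, 41,036 in favor — approved.
Class II: 2/3 of 2179290 = 1452860; 1,452,860 required, 1,452,295 in favor — not approved.

Not approved — the Class II shares did not give the required vote.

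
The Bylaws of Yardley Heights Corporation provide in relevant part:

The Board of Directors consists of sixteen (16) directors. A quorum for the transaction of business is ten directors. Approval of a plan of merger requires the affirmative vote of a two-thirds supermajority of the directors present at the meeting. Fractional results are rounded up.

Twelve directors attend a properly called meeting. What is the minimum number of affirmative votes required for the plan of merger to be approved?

The plan of merger requires two-thirds of the directors present (12).
2/3 of 12 = 8.

8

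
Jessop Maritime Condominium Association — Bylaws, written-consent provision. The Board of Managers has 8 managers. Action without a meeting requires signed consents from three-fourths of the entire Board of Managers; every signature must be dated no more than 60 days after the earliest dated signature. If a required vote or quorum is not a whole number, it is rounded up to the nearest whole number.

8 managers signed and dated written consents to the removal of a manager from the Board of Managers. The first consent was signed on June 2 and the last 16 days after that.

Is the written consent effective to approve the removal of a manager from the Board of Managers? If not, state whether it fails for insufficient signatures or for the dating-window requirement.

Signatures required: three-fourths of 8 — 3/4 of 8 = 6, so 6 needed; 8 signed. Sufficient.
Dating window: the latest signature is 16 days after the earliest; the limit is 60 days. Within the window.

Effective — both the signature and dating-window requirements are satisfied.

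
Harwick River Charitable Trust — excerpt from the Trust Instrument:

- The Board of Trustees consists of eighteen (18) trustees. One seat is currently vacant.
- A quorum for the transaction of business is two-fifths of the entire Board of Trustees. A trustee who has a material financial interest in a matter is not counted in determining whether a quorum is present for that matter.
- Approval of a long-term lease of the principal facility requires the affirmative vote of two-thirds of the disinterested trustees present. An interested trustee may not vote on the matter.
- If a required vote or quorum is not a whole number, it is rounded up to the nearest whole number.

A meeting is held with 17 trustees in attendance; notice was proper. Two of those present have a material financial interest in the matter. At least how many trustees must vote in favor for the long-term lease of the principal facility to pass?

The long-term lease of the principal facility requires two-thirds of the disinterested trustees present (17 − 2 = 15).
2/3 of 15 = 10.

10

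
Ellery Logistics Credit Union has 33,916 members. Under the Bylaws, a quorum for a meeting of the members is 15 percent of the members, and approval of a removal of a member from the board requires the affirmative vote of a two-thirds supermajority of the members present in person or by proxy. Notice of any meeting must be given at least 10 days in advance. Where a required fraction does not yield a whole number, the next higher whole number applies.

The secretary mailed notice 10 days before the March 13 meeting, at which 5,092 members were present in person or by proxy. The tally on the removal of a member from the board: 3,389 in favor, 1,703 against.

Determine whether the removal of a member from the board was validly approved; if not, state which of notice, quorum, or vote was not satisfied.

Invalid — vote requirement not satisfied.

Notice: 10 days given; 10 required. Satisfied.
Quorum: 15% of 33,916 = 5,087.40, rounded up to 5,088; 5,092 present. Satisfied.
Vote: requires two-thirds of those present (5,092); 2/3 of 5092 = 3394.67, rounded up to 3395, so 3,395 needed; 3,389 in favor. Not satisfied.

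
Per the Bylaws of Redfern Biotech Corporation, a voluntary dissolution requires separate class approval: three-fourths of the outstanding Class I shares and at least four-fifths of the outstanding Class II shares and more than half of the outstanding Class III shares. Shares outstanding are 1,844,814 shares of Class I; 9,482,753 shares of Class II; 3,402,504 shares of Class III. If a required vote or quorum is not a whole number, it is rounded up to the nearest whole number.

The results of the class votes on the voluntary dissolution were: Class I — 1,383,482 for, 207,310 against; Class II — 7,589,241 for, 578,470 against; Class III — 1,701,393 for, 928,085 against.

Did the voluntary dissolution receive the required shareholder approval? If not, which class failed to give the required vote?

Not approved — the Class I shares did not give the required vote.

Class I: 3/4 of 1844814 = 1383610.50, rounded up to 1383611; 1,383,611 required, 1,383,482 in favor — not approved.
Class II: 4/5 of 9482753 = 7586202.40, rounded up to 7586203; 7,586,203 required, 7,589,241 in favor — approved.
Class III: a majority of 3402504 is 1701253; 1,701,253 required, 1,701,393 in favor — approved.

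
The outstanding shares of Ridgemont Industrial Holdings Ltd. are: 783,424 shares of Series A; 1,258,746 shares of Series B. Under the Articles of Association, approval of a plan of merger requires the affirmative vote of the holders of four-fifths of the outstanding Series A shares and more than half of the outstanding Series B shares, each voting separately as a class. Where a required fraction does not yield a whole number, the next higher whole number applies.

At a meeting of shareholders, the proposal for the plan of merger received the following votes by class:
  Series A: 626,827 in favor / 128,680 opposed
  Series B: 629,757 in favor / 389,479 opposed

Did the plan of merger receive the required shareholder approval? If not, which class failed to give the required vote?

Approved — every class gave the required vote.

Series A: 4/5 of 783424 = 626739.20, rounded up to 626740; 626,740 required, 626,827 in favor — approved.
Series B: a majority of 1258746 is 629374; 629,374 required, 629,757 in favor — approved.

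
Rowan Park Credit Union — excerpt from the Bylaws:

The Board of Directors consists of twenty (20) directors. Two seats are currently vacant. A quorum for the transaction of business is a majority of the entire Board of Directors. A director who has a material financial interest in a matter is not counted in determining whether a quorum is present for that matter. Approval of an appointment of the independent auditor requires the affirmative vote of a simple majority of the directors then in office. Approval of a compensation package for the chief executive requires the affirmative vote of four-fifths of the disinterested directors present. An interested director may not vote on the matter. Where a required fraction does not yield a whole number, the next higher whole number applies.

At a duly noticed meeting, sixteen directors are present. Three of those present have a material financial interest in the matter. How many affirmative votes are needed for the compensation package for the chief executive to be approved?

The compensation package for the chief executive requires four-fifths of the disinterested directors present (16 − 3 = 13).
4/5 of 13 = 10.40, rounded up to 11.

11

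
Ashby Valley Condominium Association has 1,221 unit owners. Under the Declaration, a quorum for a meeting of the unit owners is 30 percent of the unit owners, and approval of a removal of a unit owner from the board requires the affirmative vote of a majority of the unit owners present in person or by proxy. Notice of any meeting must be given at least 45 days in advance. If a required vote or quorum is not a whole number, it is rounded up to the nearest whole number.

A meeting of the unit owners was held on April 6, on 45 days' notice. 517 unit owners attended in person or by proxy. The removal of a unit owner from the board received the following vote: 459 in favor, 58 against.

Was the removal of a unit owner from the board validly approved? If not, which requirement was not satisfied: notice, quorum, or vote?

Valid — all requirements satisfied.

Notice: 45 days given; 45 required. Satisfied.
Quorum: 30% of 1,221 = 366.30, rounded up to 367; 517 present. Satisfied.
Vote: requires a majority of those present (517); a majority of 517 is 259, so 259 needed; 459 in favor. Satisfied.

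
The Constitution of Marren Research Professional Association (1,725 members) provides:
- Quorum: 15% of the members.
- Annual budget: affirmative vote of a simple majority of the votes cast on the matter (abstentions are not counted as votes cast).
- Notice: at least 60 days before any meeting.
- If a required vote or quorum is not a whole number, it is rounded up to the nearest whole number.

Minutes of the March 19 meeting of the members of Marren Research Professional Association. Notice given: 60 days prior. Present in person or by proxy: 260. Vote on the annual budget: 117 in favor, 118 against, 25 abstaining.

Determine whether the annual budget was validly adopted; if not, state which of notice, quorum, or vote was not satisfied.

Notice: 60 days given; 60 required. Satisfied.
Quorum: 15% of 1,725 = 258.75, rounded up to 259; 260 present. Satisfied.
Vote: requires a majority of the votes cast (260 − 25 abstaining = 235); a majority of 235 is 118, so 118 needed; 117 in favor. Not satisfied.

Invalid — vote requirement not satisfied.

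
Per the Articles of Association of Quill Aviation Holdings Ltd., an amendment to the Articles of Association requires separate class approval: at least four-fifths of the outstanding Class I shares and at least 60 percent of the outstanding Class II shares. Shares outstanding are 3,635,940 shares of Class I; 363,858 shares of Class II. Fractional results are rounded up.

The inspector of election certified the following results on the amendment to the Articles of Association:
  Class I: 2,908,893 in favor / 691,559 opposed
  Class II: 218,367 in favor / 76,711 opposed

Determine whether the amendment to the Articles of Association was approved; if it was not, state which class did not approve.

Class I: 4/5 of 3635940 = 2908752; 2,908,752 required, 2,908,893 in favor — approved.
Class II: 3/5 of 363858 = 218314.80, rounded up to 218315; 218,315 required, 218,367 in favor — approved.

Approved — every class gave the required vote.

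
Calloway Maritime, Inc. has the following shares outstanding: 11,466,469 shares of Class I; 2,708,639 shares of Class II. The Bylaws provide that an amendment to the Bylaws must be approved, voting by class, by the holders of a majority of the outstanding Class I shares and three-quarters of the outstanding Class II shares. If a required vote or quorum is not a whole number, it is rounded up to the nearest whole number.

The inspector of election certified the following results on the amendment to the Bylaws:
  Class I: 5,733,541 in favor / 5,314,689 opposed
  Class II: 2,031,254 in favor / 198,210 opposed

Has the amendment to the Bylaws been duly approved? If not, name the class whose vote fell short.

Not approved — the Class II shares did not give the required vote.

Class I: a majority of 11466469 is 5733235; 5,733,235 required, 5,733,541 in favor — approved.
Class II: 3/4 of 2708639 = 2031479.25, rounded up to 2031480; 2,031,480 required, 2,031,254 in favor — not approved.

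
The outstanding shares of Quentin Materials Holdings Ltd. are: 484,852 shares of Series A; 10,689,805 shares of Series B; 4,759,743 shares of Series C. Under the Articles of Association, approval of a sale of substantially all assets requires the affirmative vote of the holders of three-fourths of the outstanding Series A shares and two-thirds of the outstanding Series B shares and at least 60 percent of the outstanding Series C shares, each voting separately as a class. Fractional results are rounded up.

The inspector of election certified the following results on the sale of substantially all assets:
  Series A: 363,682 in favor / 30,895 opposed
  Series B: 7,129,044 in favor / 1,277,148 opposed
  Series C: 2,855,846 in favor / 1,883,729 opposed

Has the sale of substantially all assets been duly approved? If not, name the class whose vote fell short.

Approved — every class gave the required vote.

Series A: 3/4 of 484852 = 363639; 363,639 required, 363,682 in favor — approved.
Series B: 2/3 of 10689805 = 7126536.67, rounded up to 7126537; 7,126,537 required, 7,129,044 in favor — approved.
Series C: 3/5 of 4759743 = 2855845.80, rounded up to 2855846; 2,855,846 required, 2,855,846 in favor — approved.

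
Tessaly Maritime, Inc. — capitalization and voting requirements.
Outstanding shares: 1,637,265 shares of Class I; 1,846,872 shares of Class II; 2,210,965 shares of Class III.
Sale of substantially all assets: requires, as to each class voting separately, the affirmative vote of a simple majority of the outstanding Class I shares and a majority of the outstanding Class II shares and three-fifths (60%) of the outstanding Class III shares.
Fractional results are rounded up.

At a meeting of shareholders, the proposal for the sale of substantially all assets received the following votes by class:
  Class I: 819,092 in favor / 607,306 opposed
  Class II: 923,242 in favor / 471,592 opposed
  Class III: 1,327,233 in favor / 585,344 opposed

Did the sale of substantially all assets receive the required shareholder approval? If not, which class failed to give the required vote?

Class I: a majority of 1637265 is 818633; 818,633 required, 819,092 in favor — approved.
Class II: a majority of 1846872 is 923437; 923,437 required, 923,242 in favor — not approved.
Class III: 3/5 of 2210965 = 1326579; 1,326,579 required, 1,327,233 in favor — approved.

Not approved — the Class II shares did not give the required vote.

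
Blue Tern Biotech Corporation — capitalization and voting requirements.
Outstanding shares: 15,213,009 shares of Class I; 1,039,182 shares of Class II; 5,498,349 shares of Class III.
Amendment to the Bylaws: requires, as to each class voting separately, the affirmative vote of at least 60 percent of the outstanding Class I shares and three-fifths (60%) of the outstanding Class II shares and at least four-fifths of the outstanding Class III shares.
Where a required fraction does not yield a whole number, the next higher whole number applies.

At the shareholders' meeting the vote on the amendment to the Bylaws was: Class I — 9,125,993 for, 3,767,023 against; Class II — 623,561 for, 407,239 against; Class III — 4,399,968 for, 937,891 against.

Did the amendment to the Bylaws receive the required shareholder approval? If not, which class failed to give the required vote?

Class I: 3/5 of 15213009 = 9127805.40, rounded up to 9127806; 9,127,806 required, 9,125,993 in favor — not approved.
Class II: 3/5 of 1039182 = 623509.20, rounded up to 623510; 623,510 required, 623,561 in favor — approved.
Class III: 4/5 of 5498349 = 4398679.20, rounded up to 4398680; 4,398,680 required, 4,399,968 in favor — approved.

Not approved — the Class I shares did not give the required vote.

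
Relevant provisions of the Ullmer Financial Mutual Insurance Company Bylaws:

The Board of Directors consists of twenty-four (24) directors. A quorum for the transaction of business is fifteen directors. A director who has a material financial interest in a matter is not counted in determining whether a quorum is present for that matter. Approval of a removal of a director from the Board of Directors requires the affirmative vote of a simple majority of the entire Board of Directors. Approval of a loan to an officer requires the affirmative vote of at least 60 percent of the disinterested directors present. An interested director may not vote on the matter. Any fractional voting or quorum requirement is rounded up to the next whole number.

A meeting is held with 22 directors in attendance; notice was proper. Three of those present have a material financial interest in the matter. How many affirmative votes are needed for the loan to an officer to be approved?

The loan to an officer requires three-fifths of the disinterested directors present (22 − 3 = 19).
3/5 of 19 = 11.40, rounded up to 12.

12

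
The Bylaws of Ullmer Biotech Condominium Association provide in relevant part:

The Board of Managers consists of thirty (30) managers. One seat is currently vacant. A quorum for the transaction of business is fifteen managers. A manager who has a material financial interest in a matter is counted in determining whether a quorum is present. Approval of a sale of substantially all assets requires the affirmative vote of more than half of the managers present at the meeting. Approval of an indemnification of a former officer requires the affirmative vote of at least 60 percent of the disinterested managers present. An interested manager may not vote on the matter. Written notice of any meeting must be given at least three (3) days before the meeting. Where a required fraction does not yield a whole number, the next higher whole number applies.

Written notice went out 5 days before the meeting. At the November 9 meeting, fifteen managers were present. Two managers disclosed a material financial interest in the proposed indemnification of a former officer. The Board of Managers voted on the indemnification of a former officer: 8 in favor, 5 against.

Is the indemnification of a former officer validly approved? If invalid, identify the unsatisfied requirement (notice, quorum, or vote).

Notice: 5 days given; 3 required (5 ≥ 3). Satisfied.
Quorum: 15 present (interested managers count toward quorum); quorum is 15. Satisfied.
Vote: the indemnification of a former officer requires three-fifths of the disinterested managers present (15 − 2 = 13). 3/5 of 13 = 7.80, rounded up to 8, so 8 affirmative votes are needed; 8 voted in favor. Satisfied.

Valid — all requirements satisfied.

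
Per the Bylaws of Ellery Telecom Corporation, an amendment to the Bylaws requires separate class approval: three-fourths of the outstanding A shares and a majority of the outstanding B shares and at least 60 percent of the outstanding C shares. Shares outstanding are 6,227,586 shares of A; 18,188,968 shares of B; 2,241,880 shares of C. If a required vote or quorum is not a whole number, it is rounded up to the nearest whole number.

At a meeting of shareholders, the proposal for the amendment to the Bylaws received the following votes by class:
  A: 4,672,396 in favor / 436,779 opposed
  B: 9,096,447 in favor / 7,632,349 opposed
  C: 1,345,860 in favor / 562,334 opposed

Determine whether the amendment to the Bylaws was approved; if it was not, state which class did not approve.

A: 3/4 of 6227586 = 4670689.50, rounded up to 4670690; 4,670,690 required, 4,672,396 in favor — approved.
B: a majority of 18188968 is 9094485; 9,094,485 required, 9,096,447 in favor — approved.
C: 3/5 of 2241880 = 1345128; 1,345,128 required, 1,345,860 in favor — approved.

Approved — every class gave the required vote.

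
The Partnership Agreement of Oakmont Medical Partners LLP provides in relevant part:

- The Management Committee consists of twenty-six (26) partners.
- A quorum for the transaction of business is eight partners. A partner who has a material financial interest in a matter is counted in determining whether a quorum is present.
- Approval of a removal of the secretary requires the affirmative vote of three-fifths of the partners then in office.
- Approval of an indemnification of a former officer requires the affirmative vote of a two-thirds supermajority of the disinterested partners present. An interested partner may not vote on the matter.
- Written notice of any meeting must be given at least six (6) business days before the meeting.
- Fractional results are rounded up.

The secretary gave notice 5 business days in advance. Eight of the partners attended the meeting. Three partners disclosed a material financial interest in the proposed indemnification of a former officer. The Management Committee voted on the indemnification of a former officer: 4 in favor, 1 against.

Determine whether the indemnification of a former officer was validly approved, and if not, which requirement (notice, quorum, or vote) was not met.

Invalid — notice requirement not satisfied.

Notice: 5 business days given; 6 required (5 < 6). Not satisfied.
Quorum: 8 present (interested partners count toward quorum); quorum is 8. Satisfied.
Vote: the indemnification of a former officer requires two-thirds of the disinterested partners present (8 − 3 = 5). 2/3 of 5 = 3.33, rounded up to 4, so 4 affirmative votes are needed; 4 voted in favor. Satisfied.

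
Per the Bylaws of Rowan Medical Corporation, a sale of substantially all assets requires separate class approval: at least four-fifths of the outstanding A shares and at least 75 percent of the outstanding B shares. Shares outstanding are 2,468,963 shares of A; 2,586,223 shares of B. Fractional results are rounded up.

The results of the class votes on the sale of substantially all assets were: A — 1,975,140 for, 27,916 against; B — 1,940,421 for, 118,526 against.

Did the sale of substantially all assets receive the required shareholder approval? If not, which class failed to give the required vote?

Not approved — the A shares did not give the required vote.

A: 4/5 of 2468963 = 1975170.40, rounded up to 1975171; 1,975,171 required, 1,975,140 in favor — not approved.
B: 3/4 of 2586223 = 1939667.25, rounded up to 1939668; 1,939,668 required, 1,940,421 in favor — approved.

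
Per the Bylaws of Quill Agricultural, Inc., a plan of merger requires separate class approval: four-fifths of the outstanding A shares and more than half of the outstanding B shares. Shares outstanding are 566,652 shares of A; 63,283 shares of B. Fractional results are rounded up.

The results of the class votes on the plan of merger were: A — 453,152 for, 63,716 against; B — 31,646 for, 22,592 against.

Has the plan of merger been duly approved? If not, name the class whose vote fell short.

Not approved — the A shares did not give the required vote.

A: 4/5 of 566652 = 453321.60, rounded up to 453322; 453,322 required, 453,152 in favor — not approved.
B: a majority of 63283 is 31642; 31,642 required, 31,646 in favor — approved.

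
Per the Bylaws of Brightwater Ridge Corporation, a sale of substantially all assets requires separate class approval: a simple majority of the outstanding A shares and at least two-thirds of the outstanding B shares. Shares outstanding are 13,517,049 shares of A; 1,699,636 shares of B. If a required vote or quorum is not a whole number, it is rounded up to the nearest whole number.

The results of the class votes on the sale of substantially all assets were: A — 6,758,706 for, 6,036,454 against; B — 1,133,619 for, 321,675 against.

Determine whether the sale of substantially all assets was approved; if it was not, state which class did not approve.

A: a majority of 13517049 is 6758525; 6,758,525 required, 6,758,706 in favor — approved.
B: 2/3 of 1699636 = 1133090.67, rounded up to 1133091; 1,133,091 required, 1,133,619 in favor — approved.

Approved — every class gave the required vote.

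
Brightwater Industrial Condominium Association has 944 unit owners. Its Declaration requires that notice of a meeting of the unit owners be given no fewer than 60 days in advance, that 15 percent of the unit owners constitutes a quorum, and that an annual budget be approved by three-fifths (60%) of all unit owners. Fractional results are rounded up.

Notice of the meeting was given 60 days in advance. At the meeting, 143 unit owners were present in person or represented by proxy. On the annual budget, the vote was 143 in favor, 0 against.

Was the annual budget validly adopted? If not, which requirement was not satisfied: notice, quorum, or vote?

Notice: 60 days given; 60 required. Satisfied.
Quorum: 15% of 944 = 141.60, rounded up to 142; 143 present. Satisfied.
Vote: requires three-fifths of all unit owners (944); 3/5 of 944 = 566.40, rounded up to 567, so 567 needed; 143 in favor. Not satisfied.

Invalid — vote requirement not satisfied.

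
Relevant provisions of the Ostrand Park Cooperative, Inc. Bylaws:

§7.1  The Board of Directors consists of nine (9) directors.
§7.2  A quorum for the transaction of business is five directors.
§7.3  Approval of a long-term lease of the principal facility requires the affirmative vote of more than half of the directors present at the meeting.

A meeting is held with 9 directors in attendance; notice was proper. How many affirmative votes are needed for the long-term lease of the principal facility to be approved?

5

The long-term lease of the principal facility requires a majority of the directors present (9).
A majority of 9 is 5.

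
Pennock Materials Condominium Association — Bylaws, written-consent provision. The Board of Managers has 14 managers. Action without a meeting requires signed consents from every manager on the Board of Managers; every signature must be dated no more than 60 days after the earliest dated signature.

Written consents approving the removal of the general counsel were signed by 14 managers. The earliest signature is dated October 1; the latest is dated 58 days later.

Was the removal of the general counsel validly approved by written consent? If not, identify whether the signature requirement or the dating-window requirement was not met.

Signatures required: all of 14 — unanimous means all 14, so 14 needed; 14 signed. Sufficient.
Dating window: the latest signature is 58 days after the earliest; the limit is 60 days. Within the window.

Effective — both the signature and dating-window requirements are satisfied.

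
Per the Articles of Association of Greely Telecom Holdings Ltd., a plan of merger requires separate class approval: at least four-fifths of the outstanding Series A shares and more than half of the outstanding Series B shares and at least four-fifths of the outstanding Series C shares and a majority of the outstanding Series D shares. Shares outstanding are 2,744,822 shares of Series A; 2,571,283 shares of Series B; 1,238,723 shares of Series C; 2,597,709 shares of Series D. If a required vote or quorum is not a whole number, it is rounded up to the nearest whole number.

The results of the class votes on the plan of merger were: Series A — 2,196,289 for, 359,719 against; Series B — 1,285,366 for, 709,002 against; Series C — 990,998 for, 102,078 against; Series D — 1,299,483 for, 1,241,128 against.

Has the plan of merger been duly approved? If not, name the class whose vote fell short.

Series A: 4/5 of 2744822 = 2195857.60, rounded up to 2195858; 2,195,858 required, 2,196,289 in favor — approved.
Series B: a majority of 2571283 is 1285642; 1,285,642 required, 1,285,366 in favor — not approved.
Series C: 4/5 of 1238723 = 990978.40, rounded up to 990979; 990,979 required, 990,998 in favor — approved.
Series D: a majority of 2597709 is 1298855; 1,298,855 required, 1,299,483 in favor — approved.

Not approved — the Series B shares did not give the required vote.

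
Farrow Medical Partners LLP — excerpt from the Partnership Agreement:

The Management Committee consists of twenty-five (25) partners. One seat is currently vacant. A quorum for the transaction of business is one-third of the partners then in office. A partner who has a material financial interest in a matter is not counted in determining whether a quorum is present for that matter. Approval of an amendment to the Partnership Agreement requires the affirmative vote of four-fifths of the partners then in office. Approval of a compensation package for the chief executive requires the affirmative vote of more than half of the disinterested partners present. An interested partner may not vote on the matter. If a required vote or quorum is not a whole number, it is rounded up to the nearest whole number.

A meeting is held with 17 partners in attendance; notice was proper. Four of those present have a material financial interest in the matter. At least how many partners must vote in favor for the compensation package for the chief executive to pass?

The compensation package for the chief executive requires a majority of the disinterested partners present (17 − 4 = 13).
A majority of 13 is 7.

7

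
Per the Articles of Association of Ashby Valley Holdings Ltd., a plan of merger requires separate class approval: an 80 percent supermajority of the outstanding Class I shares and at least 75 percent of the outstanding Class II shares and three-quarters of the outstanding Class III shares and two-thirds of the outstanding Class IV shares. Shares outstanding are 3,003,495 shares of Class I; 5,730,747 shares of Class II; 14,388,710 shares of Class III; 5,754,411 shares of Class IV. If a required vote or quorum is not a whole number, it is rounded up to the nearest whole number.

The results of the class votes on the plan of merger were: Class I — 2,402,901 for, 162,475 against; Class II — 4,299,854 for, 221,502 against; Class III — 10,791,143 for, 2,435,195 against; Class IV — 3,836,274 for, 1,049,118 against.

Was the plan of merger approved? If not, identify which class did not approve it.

Class I: 4/5 of 3003495 = 2402796; 2,402,796 required, 2,402,901 in favor — approved.
Class II: 3/4 of 5730747 = 4298060.25, rounded up to 4298061; 4,298,061 required, 4,299,854 in favor — approved.
Class III: 3/4 of 14388710 = 10791532.50, rounded up to 10791533; 10,791,533 required, 10,791,143 in favor — not approved.
Class IV: 2/3 of 5754411 = 3836274; 3,836,274 required, 3,836,274 in favor — approved.

Not approved — the Class III shares did not give the required vote.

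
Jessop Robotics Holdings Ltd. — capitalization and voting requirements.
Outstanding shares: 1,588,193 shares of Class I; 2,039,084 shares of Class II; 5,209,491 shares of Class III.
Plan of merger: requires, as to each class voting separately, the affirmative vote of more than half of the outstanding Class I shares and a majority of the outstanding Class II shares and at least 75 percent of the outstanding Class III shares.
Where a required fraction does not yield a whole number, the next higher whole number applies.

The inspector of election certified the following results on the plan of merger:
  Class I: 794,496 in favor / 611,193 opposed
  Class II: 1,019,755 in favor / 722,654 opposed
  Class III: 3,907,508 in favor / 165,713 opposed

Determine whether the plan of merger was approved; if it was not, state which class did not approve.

Class I: a majority of 1588193 is 794097; 794,097 required, 794,496 in favor — approved.
Class II: a majority of 2039084 is 1019543; 1,019,543 required, 1,019,755 in favor — approved.
Class III: 3/4 of 5209491 = 3907118.25, rounded up to 3907119; 3,907,119 required, 3,907,508 in favor — approved.

Approved — every class gave the required vote.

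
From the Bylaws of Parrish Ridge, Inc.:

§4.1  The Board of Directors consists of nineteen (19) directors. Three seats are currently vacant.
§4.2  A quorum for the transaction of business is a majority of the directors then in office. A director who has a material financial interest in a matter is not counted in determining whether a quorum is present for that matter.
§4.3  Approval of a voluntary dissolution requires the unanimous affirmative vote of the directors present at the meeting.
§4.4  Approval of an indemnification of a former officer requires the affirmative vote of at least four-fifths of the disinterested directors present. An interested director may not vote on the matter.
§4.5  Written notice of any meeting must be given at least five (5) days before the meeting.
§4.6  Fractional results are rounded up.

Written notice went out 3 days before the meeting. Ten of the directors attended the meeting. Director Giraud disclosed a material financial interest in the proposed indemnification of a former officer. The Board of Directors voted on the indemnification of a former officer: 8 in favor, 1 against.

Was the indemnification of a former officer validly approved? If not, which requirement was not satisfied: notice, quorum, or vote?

Invalid — notice requirement not satisfied.

Notice: 3 days given; 5 required (3 < 5). Not satisfied.
Quorum: 10 present, but the 1 interested director does not count, leaving 9. Quorum is 9. Satisfied.
Vote: the indemnification of a former officer requires four-fifths of the disinterested directors present (10 − 1 = 9). 4/5 of 9 = 7.20, rounded up to 8, so 8 affirmative votes are needed; 8 voted in favor. Satisfied.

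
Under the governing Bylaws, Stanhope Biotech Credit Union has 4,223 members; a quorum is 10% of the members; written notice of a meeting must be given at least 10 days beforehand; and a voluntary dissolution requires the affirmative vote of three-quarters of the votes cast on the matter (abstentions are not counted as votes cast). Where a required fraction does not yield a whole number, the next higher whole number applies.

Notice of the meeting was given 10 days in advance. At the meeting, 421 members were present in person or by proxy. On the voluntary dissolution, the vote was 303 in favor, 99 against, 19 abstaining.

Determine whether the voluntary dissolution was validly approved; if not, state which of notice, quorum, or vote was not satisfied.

Notice: 10 days given; 10 required. Satisfied.
Quorum: 10% of 4,223 = 422.30, rounded up to 423; 421 present. Not satisfied.
Vote: requires three-fourths of the votes cast (421 − 19 abstaining = 402); 3/4 of 402 = 301.50, rounded up to 302, so 302 needed; 303 in favor. Satisfied.

Invalid — quorum requirement not satisfied.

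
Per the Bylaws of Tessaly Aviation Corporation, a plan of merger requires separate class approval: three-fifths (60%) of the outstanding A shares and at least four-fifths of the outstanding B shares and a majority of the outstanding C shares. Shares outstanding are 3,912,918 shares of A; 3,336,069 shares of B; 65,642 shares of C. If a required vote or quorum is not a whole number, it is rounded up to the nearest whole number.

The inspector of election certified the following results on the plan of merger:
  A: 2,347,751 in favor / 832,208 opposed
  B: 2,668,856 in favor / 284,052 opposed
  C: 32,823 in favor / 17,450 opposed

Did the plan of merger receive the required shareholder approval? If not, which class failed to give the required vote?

Approved — every class gave the required vote.

A: 3/5 of 3912918 = 2347750.80, rounded up to 2347751; 2,347,751 required, 2,347,751 in favor — approved.
B: 4/5 of 3336069 = 2668855.20, rounded up to 2668856; 2,668,856 required, 2,668,856 in favor — approved.
C: a majority of 65642 is 32822; 32,822 required, 32,823 in favor — approved.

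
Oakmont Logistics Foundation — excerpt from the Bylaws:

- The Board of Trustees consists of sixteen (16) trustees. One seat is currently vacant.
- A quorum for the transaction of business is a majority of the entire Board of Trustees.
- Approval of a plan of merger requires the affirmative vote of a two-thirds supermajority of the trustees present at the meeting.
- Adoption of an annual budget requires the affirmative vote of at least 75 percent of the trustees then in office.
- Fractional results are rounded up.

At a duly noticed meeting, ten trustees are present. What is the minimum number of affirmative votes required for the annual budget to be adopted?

12

The annual budget requires three-fourths of the trustees then in office (15).
3/4 of 15 = 11.25, rounded up to 12.
(Only 10 can vote, so the annual budget cannot pass at this meeting, but the required vote is still 12.)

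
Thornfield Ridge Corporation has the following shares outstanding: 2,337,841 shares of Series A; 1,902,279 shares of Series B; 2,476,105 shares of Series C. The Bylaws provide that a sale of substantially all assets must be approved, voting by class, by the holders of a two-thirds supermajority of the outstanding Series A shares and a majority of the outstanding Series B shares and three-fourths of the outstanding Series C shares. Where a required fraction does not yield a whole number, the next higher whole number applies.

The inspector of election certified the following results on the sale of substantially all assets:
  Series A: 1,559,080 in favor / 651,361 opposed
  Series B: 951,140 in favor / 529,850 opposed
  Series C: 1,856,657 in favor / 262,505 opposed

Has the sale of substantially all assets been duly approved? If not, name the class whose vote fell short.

Not approved — the Series C shares did not give the required vote.

Series A: 2/3 of 2337841 = 1558560.67, rounded up to 1558561; 1,558,561 required, 1,559,080 in favor — approved.
Series B: a majority of 1902279 is 951140; 951,140 required, 951,140 in favor — approved.
Series C: 3/4 of 2476105 = 1857078.75, rounded up to 1857079; 1,857,079 required, 1,856,657 in favor — not approved.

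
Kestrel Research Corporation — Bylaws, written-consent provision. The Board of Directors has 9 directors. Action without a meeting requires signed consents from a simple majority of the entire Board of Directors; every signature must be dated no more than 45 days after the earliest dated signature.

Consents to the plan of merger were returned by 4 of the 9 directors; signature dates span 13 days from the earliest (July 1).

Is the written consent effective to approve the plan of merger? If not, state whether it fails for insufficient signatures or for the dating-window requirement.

Signatures required: a simple majority of 9 — a majority of 9 is 5, so 5 needed; 4 signed. Insufficient.
Dating window: the latest signature is 13 days after the earliest; the limit is 45 days. Within the window.

Not effective — insufficient signatures.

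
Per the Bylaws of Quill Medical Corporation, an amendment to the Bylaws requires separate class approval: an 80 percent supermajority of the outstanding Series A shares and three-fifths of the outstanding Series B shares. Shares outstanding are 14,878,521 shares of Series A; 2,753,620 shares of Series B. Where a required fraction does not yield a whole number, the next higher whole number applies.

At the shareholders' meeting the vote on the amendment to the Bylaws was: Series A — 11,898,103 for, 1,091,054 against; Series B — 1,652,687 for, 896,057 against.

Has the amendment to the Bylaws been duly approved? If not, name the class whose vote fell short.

Series A: 4/5 of 14878521 = 11902816.80, rounded up to 11902817; 11,902,817 required, 11,898,103 in favor — not approved.
Series B: 3/5 of 2753620 = 1652172; 1,652,172 required, 1,652,687 in favor — approved.

Not approved — the Series A shares did not give the required vote.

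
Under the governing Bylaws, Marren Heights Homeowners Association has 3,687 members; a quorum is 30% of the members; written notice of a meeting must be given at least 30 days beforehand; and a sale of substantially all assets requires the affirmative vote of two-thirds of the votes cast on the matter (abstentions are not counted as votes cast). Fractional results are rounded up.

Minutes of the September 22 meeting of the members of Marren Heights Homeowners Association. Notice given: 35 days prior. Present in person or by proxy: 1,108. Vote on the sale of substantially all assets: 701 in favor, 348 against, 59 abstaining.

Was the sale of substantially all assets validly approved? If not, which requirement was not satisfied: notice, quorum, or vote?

Notice: 35 days given; 30 required. Satisfied.
Quorum: 30% of 3,687 = 1,106.10, rounded up to 1,107; 1,108 present. Satisfied.
Vote: requires two-thirds of the votes cast (1,108 − 59 abstaining = 1,049); 2/3 of 1049 = 699.33, rounded up to 700, so 700 needed; 701 in favor. Satisfied.

Valid — all requirements satisfied.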